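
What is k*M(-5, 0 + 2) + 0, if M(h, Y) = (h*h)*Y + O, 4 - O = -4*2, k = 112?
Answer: 6944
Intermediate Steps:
O = 12 (O = 4 - (-4)*2 = 4 - 1*(-8) = 4 + 8 = 12)
M(h, Y) = 12 + Y*h² (M(h, Y) = (h*h)*Y + 12 = h²*Y + 12 = Y*h² + 12 = 12 + Y*h²)
k*M(-5, 0 + 2) + 0 = 112*(12 + (0 + 2)*(-5)²) + 0 = 112*(12 + 2*25) + 0 = 112*(12 + 50) + 0 = 112*62 + 0 = 6944 + 0 = 6944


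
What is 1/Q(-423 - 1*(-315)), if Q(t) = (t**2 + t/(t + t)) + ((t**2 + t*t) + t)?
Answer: 2/69769 ≈ 2.8666e-5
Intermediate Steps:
Q(t) = 1/2 + t + 3*t**2 (Q(t) = (t**2 + t/((2*t))) + ((t**2 + t**2) + t) = (t**2 + (1/(2*t))*t) + (2*t**2 + t) = (t**2 + 1/2) + (t + 2*t**2) = (1/2 + t**2) + (t + 2*t**2) = 1/2 + t + 3*t**2)
1/Q(-423 - 1*(-315)) = 1/(1/2 + (-423 - 1*(-315)) + 3*(-423 - 1*(-315))**2) = 1/(1/2 + (-423 + 315) + 3*(-423 + 315)**2) = 1/(1/2 - 108 + 3*(-108)**2) = 1/(1/2 - 108 + 3*11664) = 1/(1/2 - 108 + 34992) = 1/(69769/2) = 2/69769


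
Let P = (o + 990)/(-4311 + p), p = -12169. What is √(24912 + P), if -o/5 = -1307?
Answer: √16914340082/824 ≈ 157.83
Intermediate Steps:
o = 6535 (o = -5*(-1307) = 6535)
P = -1505/3296 (P = (6535 + 990)/(-4311 - 12169) = 7525/(-16480) = 7525*(-1/16480) = -1505/3296 ≈ -0.45661)
√(24912 + P) = √(24912 - 1505/3296) = √(82108447/3296) = √16914340082/824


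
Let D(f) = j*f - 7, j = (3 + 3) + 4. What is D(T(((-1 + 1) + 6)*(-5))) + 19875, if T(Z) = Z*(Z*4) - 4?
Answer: 55828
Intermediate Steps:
j = 10 (j = 6 + 4 = 10)
T(Z) = -4 + 4*Z² (T(Z) = Z*(4*Z) - 4 = 4*Z² - 4 = -4 + 4*Z²)
D(f) = -7 + 10*f (D(f) = 10*f - 7 = -7 + 10*f)
D(T(((-1 + 1) + 6)*(-5))) + 19875 = (-7 + 10*(-4 + 4*(((-1 + 1) + 6)*(-5))²)) + 19875 = (-7 + 10*(-4 + 4*((0 + 6)*(-5))²)) + 19875 = (-7 + 10*(-4 + 4*(6*(-5))²)) + 19875 = (-7 + 10*(-4 + 4*(-30)²)) + 19875 = (-7 + 10*(-4 + 4*900)) + 19875 = (-7 + 10*(-4 + 3600)) + 19875 = (-7 + 10*3596) + 19875 = (-7 + 35960) + 19875 = 35953 + 19875 = 55828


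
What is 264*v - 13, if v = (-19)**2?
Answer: 95291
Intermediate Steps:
v = 361
264*v - 13 = 264*361 - 13 = 95304 - 13 = 95291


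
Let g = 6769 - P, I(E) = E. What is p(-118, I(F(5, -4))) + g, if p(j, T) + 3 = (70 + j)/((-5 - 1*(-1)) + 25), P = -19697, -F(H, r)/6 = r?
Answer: 185225/7 ≈ 26461.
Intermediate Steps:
F(H, r) = -6*r
p(j, T) = ⅓ + j/21 (p(j, T) = -3 + (70 + j)/((-5 - 1*(-1)) + 25) = -3 + (70 + j)/((-5 + 1) + 25) = -3 + (70 + j)/(-4 + 25) = -3 + (70 + j)/21 = -3 + (70 + j)*(1/21) = -3 + (10/3 + j/21) = ⅓ + j/21)
g = 26466 (g = 6769 - 1*(-19697) = 6769 + 19697 = 26466)
p(-118, I(F(5, -4))) + g = (⅓ + (1/21)*(-118)) + 26466 = (⅓ - 118/21) + 26466 = -37/7 + 26466 = 185225/7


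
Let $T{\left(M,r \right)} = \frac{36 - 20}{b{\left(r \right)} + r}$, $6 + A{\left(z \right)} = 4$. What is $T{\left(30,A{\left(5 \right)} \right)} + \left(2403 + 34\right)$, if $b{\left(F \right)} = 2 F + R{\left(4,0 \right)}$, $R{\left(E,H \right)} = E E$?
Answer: $\frac{12193}{5} \approx 2438.6$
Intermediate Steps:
$R{\left(E,H \right)} = E^{2}$
$A{\left(z \right)} = -2$ ($A{\left(z \right)} = -6 + 4 = -2$)
$b{\left(F \right)} = 16 + 2 F$ ($b{\left(F \right)} = 2 F + 4^{2} = 2 F + 16 = 16 + 2 F$)
$T{\left(M,r \right)} = \frac{16}{16 + 3 r}$ ($T{\left(M,r \right)} = \frac{36 - 20}{\left(16 + 2 r\right) + r} = \frac{16}{16 + 3 r}$)
$T{\left(30,A{\left(5 \right)} \right)} + \left(2403 + 34\right) = \frac{16}{16 + 3 \left(-2\right)} + \left(2403 + 34\right) = \frac{16}{16 - 6} + 2437 = \frac{16}{10} + 2437 = 16 \cdot \frac{1}{10} + 2437 = \frac{8}{5} + 2437 = \frac{12193}{5}$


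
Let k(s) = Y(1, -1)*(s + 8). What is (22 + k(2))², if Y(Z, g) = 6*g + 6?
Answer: 484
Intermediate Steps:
Y(Z, g) = 6 + 6*g
k(s) = 0 (k(s) = (6 + 6*(-1))*(s + 8) = (6 - 6)*(8 + s) = 0*(8 + s) = 0)
(22 + k(2))² = (22 + 0)² = 22² = 484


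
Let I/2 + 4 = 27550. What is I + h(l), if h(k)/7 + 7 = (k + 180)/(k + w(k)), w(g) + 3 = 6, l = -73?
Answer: 550323/10 ≈ 55032.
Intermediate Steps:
I = 55092 (I = -8 + 2*27550 = -8 + 55100 = 55092)
w(g) = 3 (w(g) = -3 + 6 = 3)
h(k) = -49 + 7*(180 + k)/(3 + k) (h(k) = -49 + 7*((k + 180)/(k + 3)) = -49 + 7*((180 + k)/(3 + k)) = -49 + 7*(180 + k)/(3 + k))
I + h(l) = 55092 + 21*(53 - 2*(-73))/(3 - 73) = 55092 + 21*(53 + 146)/(-70) = 55092 + 21*(-1/70)*199 = 55092 - 597/10 = 550323/10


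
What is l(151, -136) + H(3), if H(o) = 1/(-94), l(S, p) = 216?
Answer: 20303/94 ≈ 215.99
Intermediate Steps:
H(o) = -1/94
l(151, -136) + H(3) = 216 - 1/94 = 20303/94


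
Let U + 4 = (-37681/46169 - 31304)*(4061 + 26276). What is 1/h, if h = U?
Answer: -46169/43846432057885 ≈ -1.0530e-9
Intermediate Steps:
U = -43846432057885/46169 (U = -4 + (-37681/46169 - 31304)*(4061 + 26276) = -4 + (-37681*1/46169 - 31304)*30337 = -4 + (-37681/46169 - 31304)*30337 = -4 - 1445312057/46169*30337 = -4 - 43846431873209/46169 = -43846432057885/46169 ≈ -9.4969e+8)
h = -43846432057885/46169 ≈ -9.4969e+8
1/h = 1/(-43846432057885/46169) = -46169/43846432057885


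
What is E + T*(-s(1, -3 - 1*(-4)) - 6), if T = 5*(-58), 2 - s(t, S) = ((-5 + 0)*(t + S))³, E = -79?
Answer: 292241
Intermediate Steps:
s(t, S) = 2 - (-5*S - 5*t)³ (s(t, S) = 2 - ((-5 + 0)*(t + S))³ = 2 - (-5*(S + t))³ = 2 - (-5*S - 5*t)³)
T = -290
E + T*(-s(1, -3 - 1*(-4)) - 6) = -79 - 290*(-(2 + 125*((-3 - 1*(-4)) + 1)³) - 6) = -79 - 290*(-(2 + 125*((-3 + 4) + 1)³) - 6) = -79 - 290*(-(2 + 125*(1 + 1)³) - 6) = -79 - 290*(-(2 + 125*2³) - 6) = -79 - 290*(-(2 + 125*8) - 6) = -79 - 290*(-(2 + 1000) - 6) = -79 - 290*(-1*1002 - 6) = -79 - 290*(-1002 - 6) = -79 - 290*(-1008) = -79 + 292320 = 292241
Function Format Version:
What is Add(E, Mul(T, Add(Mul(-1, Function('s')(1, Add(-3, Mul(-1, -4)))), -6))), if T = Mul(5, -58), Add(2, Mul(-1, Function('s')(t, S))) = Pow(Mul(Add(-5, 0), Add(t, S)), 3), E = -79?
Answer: 292241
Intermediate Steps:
Function('s')(t, S) = Add(2, Mul(-1, Pow(Add(Mul(-5, S), Mul(-5, t)), 3))) (Function('s')(t, S) = Add(2, Mul(-1, Pow(Mul(Add(-5, 0), Add(t, S)), 3))) = Add(2, Mul(-1, Pow(Mul(-5, Add(S, t)), 3))) = Add(2, Mul(-1, Pow(Add(Mul(-5, S), Mul(-5, t)), 3))))
T = -290
Add(E, Mul(T, Add(Mul(-1, Function('s')(1, Add(-3, Mul(-1, -4)))), -6))) = Add(-79, Mul(-290, Add(Mul(-1, Add(2, Mul(125, Pow(Add(Add(-3, Mul(-1, -4)), 1), 3)))), -6))) = Add(-79, Mul(-290, Add(Mul(-1, Add(2, Mul(125, Pow(Add(Add(-3, 4), 1), 3)))), -6))) = Add(-79, Mul(-290, Add(Mul(-1, Add(2, Mul(125, Pow(Add(1, 1), 3)))), -6))) = Add(-79, Mul(-290, Add(Mul(-1, Add(2, Mul(125, Pow(2, 3)))), -6))) = Add(-79, Mul(-290, Add(Mul(-1, Add(2, Mul(125, 8))), -6))) = Add(-79, Mul(-290, Add(Mul(-1, Add(2, 1000)), -6))) = Add(-79, Mul(-290, Add(Mul(-1, 1002), -6))) = Add(-79, Mul(-290, Add(-1002, -6))) = Add(-79, Mul(-290, -1008)) = Add(-79, 292320) = 292241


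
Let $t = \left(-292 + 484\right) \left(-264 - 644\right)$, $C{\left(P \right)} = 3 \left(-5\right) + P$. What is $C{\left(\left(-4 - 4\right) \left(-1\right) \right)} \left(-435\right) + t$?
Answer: $-171291$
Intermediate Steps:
$C{\left(P \right)} = -15 + P$
$t = -174336$ ($t = 192 \left(-908\right) = -174336$)
$C{\left(\left(-4 - 4\right) \left(-1\right) \right)} \left(-435\right) + t = \left(-15 + \left(-4 - 4\right) \left(-1\right)\right) \left(-435\right) - 174336 = \left(-15 - -8\right) \left(-435\right) - 174336 = \left(-15 + 8\right) \left(-435\right) - 174336 = \left(-7\right) \left(-435\right) - 174336 = 3045 - 174336 = -171291$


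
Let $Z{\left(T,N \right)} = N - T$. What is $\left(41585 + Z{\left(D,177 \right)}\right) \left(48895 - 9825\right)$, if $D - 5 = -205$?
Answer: $1639455340$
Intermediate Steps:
$D = -200$ ($D = 5 - 205 = -200$)
$\left(41585 + Z{\left(D,177 \right)}\right) \left(48895 - 9825\right) = \left(41585 + \left(177 - -200\right)\right) \left(48895 - 9825\right) = \left(41585 + \left(177 + 200\right)\right) 39070 = \left(41585 + 377\right) 39070 = 41962 \cdot 39070 = 1639455340$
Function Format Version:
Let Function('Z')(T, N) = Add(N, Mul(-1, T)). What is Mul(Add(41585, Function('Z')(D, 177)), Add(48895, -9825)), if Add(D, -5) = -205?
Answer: 1639455340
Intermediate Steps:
D = -200 (D = Add(5, -205) = -200)
Mul(Add(41585, Function('Z')(D, 177)), Add(48895, -9825)) = Mul(Add(41585, Add(177, Mul(-1, -200))), Add(48895, -9825)) = Mul(Add(41585, Add(177, 200)), 39070) = Mul(Add(41585, 377), 39070) = Mul(41962, 39070) = 1639455340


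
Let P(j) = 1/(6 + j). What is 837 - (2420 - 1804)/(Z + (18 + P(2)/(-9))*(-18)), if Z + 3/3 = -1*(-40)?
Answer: 955807/1139 ≈ 839.16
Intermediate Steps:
Z = 39 (Z = -1 - 1*(-40) = -1 + 40 = 39)
837 - (2420 - 1804)/(Z + (18 + P(2)/(-9))*(-18)) = 837 - (2420 - 1804)/(39 + (18 + 1/((6 + 2)*(-9)))*(-18)) = 837 - 616/(39 + (18 - 1/9/8)*(-18)) = 837 - 616/(39 + (18 + (1/8)*(-1/9))*(-18)) = 837 - 616/(39 + (18 - 1/72)*(-18)) = 837 - 616/(39 + (1295/72)*(-18)) = 837 - 616/(39 - 1295/4) = 837 - 616/(-1139/4) = 837 - 616*(-4)/1139 = 837 - 1*(-2464/1139) = 837 + 2464/1139 = 955807/1139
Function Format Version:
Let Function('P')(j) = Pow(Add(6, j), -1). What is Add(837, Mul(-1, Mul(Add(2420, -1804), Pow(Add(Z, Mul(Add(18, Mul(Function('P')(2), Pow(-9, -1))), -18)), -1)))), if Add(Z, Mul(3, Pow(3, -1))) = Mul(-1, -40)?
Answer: Rational(955807, 1139) ≈ 839.16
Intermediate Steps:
Z = 39 (Z = Add(-1, Mul(-1, -40)) = Add(-1, 40) = 39)
Add(837, Mul(-1, Mul(Add(2420, -1804), Pow(Add(Z, Mul(Add(18, Mul(Function('P')(2), Pow(-9, -1))), -18)), -1)))) = Add(837, Mul(-1, Mul(Add(2420, -1804), Pow(Add(39, Mul(Add(18, Mul(Pow(Add(6, 2), -1), Pow(-9, -1))), -18)), -1)))) = Add(837, Mul(-1, Mul(616, Pow(Add(39, Mul(Add(18, Mul(Pow(8, -1), Rational(-1, 9))), -18)), -1)))) = Add(837, Mul(-1, Mul(616, Pow(Add(39, Mul(Add(18, Mul(Rational(1, 8), Rational(-1, 9))), -18)), -1)))) = Add(837, Mul(-1, Mul(616, Pow(Add(39, Mul(Add(18, Rational(-1, 72)), -18)), -1)))) = Add(837, Mul(-1, Mul(616, Pow(Add(39, Mul(Rational(1295, 72), -18)), -1)))) = Add(837, Mul(-1, Mul(616, Pow(Add(39, Rational(-1295, 4)), -1)))) = Add(837, Mul(-1, Mul(616, Pow(Rational(-1139, 4), -1)))) = Add(837, Mul(-1, Mul(616, Rational(-4, 1139)))) = Add(837, Mul(-1, Rational(-2464, 1139))) = Add(837, Rational(2464, 1139)) = Rational(955807, 1139)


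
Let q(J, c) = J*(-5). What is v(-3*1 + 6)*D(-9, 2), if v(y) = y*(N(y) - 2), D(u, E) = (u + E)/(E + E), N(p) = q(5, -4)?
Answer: 567/4 ≈ 141.75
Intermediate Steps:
q(J, c) = -5*J
N(p) = -25 (N(p) = -5*5 = -25)
D(u, E) = (E + u)/(2*E) (D(u, E) = (E + u)/((2*E)) = (E + u)*(1/(2*E)) = (E + u)/(2*E))
v(y) = -27*y (v(y) = y*(-25 - 2) = y*(-27) = -27*y)
v(-3*1 + 6)*D(-9, 2) = (-27*(-3*1 + 6))*((½)*(2 - 9)/2) = (-27*(-3 + 6))*((½)*(½)*(-7)) = -27*3*(-7/4) = -81*(-7/4) = 567/4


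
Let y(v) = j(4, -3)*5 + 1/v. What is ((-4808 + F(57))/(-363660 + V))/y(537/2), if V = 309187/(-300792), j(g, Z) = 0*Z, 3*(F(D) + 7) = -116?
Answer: 391994991924/109386327907 ≈ 3.5836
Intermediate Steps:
F(D) = -137/3 (F(D) = -7 + (⅓)*(-116) = -7 - 116/3 = -137/3)
j(g, Z) = 0
V = -309187/300792 (V = 309187*(-1/300792) = -309187/300792 ≈ -1.0279)
y(v) = 1/v (y(v) = 0*5 + 1/v = 0 + 1/v = 1/v)
((-4808 + F(57))/(-363660 + V))/y(537/2) = ((-4808 - 137/3)/(-363660 - 309187/300792))/(1/(537/2)) = (-14561/(3*(-109386327907/300792)))/(1/(537*(½))) = (-14561/3*(-300792/109386327907))/(1/(537/2)) = 1459944104/(109386327907*(2/537)) = (1459944104/109386327907)*(537/2) = 391994991924/109386327907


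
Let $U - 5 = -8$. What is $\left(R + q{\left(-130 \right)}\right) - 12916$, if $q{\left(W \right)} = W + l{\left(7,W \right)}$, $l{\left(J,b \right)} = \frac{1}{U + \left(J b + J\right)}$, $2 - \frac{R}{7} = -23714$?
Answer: $\frac{138587195}{906} \approx 1.5297 \cdot 10^{5}$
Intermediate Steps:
$U = -3$ ($U = 5 - 8 = -3$)
$R = 166012$ ($R = 14 - -165998 = 14 + 165998 = 166012$)
$l{\left(J,b \right)} = \frac{1}{-3 + J + J b}$ ($l{\left(J,b \right)} = \frac{1}{-3 + \left(J b + J\right)} = \frac{1}{-3 + \left(J + J b\right)} = \frac{1}{-3 + J + J b}$)
$q{\left(W \right)} = W + \frac{1}{4 + 7 W}$ ($q{\left(W \right)} = W + \frac{1}{-3 + 7 + 7 W} = W + \frac{1}{4 + 7 W}$)
$\left(R + q{\left(-130 \right)}\right) - 12916 = \left(166012 + \frac{1 - 130 \left(4 + 7 \left(-130\right)\right)}{4 + 7 \left(-130\right)}\right) - 12916 = \left(166012 + \frac{1 - 130 \left(4 - 910\right)}{4 - 910}\right) - 12916 = \left(166012 + \frac{1 - -117780}{-906}\right) - 12916 = \left(166012 - \frac{1 + 117780}{906}\right) - 12916 = \left(166012 - \frac{117781}{906}\right) - 12916 = \frac{150289091}{906} - 12916 = \frac{138587195}{906}$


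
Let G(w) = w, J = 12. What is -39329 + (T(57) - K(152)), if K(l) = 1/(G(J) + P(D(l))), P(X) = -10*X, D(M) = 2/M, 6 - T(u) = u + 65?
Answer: -17789733/451 ≈ -39445.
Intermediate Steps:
T(u) = -59 - u (T(u) = 6 - (u + 65) = 6 - (65 + u) = 6 + (-65 - u) = -59 - u)
K(l) = 1/(12 - 20/l)
-39329 + (T(57) - K(152)) = -39329 + ((-59 - 1*57) - 152/(4*(-5 + 3*152))) = -39329 + ((-59 - 57) - 152/(4*(-5 + 456))) = -39329 + (-116 - 152/(4*451)) = -39329 + (-116 - 1*38/451) = -39329 + (-116 - 38/451) = -39329 - 52354/451 = -17789733/451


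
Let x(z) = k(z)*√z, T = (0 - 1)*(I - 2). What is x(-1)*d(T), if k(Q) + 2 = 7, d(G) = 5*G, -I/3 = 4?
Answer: 350*I ≈ 350.0*I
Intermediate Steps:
I = -12 (I = -3*4 = -12)
T = 14 (T = (0 - 1)*(-12 - 2) = -1*(-14) = 14)
k(Q) = 5 (k(Q) = -2 + 7 = 5)
x(z) = 5*√z
x(-1)*d(T) = (5*√(-1))*(5*14) = (5*I)*70 = 350*I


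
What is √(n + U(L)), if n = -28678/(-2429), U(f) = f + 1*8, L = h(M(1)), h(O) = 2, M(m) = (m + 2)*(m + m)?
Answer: 2*√32164818/2429 ≈ 4.6697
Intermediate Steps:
M(m) = 2*m*(2 + m) (M(m) = (2 + m)*(2*m) = 2*m*(2 + m))
L = 2
U(f) = 8 + f (U(f) = f + 8 = 8 + f)
n = 28678/2429 (n = -28678*(-1/2429) = 28678/2429 ≈ 11.807)
√(n + U(L)) = √(28678/2429 + (8 + 2)) = √(28678/2429 + 10) = √(52968/2429) = 2*√32164818/2429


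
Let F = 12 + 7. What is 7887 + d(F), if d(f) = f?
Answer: 7906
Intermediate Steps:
F = 19
7887 + d(F) = 7887 + 19 = 7906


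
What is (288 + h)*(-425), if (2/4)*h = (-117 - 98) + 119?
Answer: -40800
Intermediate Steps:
h = -192 (h = 2*((-117 - 98) + 119) = 2*(-215 + 119) = 2*(-96) = -192)
(288 + h)*(-425) = (288 - 192)*(-425) = 96*(-425) = -40800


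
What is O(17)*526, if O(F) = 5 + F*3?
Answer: 29456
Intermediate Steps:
O(F) = 5 + 3*F
O(17)*526 = (5 + 3*17)*526 = (5 + 51)*526 = 56*526 = 29456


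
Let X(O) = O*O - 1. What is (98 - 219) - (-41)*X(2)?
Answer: 2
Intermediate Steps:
X(O) = -1 + O**2 (X(O) = O**2 - 1 = -1 + O**2)
(98 - 219) - (-41)*X(2) = (98 - 219) - (-41)*(-1 + 2**2) = -121 - (-41)*(-1 + 4) = -121 - (-41)*3 = -121 - 1*(-123) = -121 + 123 = 2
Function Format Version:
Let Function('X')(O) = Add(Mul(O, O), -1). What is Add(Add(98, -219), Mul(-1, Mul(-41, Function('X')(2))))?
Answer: 2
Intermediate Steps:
Function('X')(O) = Add(-1, Pow(O, 2)) (Function('X')(O) = Add(Pow(O, 2), -1) = Add(-1, Pow(O, 2)))
Add(Add(98, -219), Mul(-1, Mul(-41, Function('X')(2)))) = Add(Add(98, -219), Mul(-1, Mul(-41, Add(-1, Pow(2, 2))))) = Add(-121, Mul(-1, Mul(-41, Add(-1, 4)))) = Add(-121, Mul(-1, Mul(-41, 3))) = Add(-121, Mul(-1, -123)) = Add(-121, 123) = 2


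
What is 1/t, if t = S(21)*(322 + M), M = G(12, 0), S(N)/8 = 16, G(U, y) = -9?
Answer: 1/40064 ≈ 2.4960e-5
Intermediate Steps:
S(N) = 128 (S(N) = 8*16 = 128)
M = -9
t = 40064 (t = 128*(322 - 9) = 128*313 = 40064)
1/t = 1/40064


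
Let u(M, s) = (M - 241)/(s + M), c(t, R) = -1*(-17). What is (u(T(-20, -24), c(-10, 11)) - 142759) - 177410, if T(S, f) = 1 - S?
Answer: -6083321/19 ≈ -3.2018e+5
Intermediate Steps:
c(t, R) = 17
u(M, s) = (-241 + M)/(M + s)
(u(T(-20, -24), c(-10, 11)) - 142759) - 177410 = ((-241 + (1 - 1*(-20)))/((1 - 1*(-20)) + 17) - 142759) - 177410 = ((-241 + (1 + 20))/((1 + 20) + 17) - 142759) - 177410 = ((-241 + 21)/(21 + 17) - 142759) - 177410 = (-220/38 - 142759) - 177410 = ((1/38)*(-220) - 142759) - 177410 = (-110/19 - 142759) - 177410 = -2712531/19 - 177410 = -6083321/19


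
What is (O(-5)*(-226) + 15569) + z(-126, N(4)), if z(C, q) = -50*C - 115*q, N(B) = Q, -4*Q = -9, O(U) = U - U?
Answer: 86441/4 ≈ 21610.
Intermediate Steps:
O(U) = 0
Q = 9/4 (Q = -1/4*(-9) = 9/4 ≈ 2.2500)
N(B) = 9/4
z(C, q) = -115*q - 50*C
(O(-5)*(-226) + 15569) + z(-126, N(4)) = (0*(-226) + 15569) + (-115*9/4 - 50*(-126)) = (0 + 15569) + (-1035/4 + 6300) = 15569 + 24165/4 = 86441/4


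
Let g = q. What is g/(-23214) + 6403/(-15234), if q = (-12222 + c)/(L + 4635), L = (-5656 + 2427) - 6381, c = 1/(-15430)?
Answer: -634058491311743/1508170485143500 ≈ -0.42042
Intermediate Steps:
c = -1/15430 ≈ -6.4809e-5
L = -9610 (L = -3229 - 6381 = -9610)
q = 188585461/76764250 (q = (-12222 - 1/15430)/(-9610 + 4635) = -188585461/15430/(-4975) = -188585461/15430*(-1/4975) = 188585461/76764250 ≈ 2.4567)
g = 188585461/76764250 ≈ 2.4567
g/(-23214) + 6403/(-15234) = (188585461/76764250)/(-23214) + 6403/(-15234) = (188585461/76764250)*(-1/23214) + 6403*(-1/15234) = -188585461/1782005299500 - 6403/15234 = -634058491311743/1508170485143500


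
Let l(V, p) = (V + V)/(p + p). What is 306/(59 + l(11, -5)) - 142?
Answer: -19399/142 ≈ -136.61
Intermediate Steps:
l(V, p) = V/p (l(V, p) = (2*V)/((2*p)) = (2*V)*(1/(2*p)) = V/p)
306/(59 + l(11, -5)) - 142 = 306/(59 + 11/(-5)) - 142 = 306/(59 + 11*(-⅕)) - 142 = 306/(59 - 11/5) - 142 = 306/(284/5) - 142 = (5/284)*306 - 142 = 765/142 - 142 = -19399/142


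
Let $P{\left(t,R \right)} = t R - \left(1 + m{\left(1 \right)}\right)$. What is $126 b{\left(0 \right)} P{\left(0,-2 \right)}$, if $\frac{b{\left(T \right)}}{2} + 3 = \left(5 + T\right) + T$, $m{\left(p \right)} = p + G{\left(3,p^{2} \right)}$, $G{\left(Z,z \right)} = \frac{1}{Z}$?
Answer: $-1176$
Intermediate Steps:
$m{\left(p \right)} = \frac{1}{3} + p$ ($m{\left(p \right)} = p + \frac{1}{3} = \frac{1}{3} + p$)
$P{\left(t,R \right)} = - \frac{7}{3} + R t$ ($P{\left(t,R \right)} = t R - \frac{7}{3} = R t - \frac{7}{3} = - \frac{7}{3} + R t$)
$b{\left(T \right)} = 4 + 4 T$ ($b{\left(T \right)} = -6 + 2 \left(\left(5 + T\right) + T\right) = -6 + 2 \left(5 + 2 T\right) = -6 + \left(10 + 4 T\right) = 4 + 4 T$)
$126 b{\left(0 \right)} P{\left(0,-2 \right)} = 126 \left(4 + 4 \cdot 0\right) \left(- \frac{7}{3} - 0\right) = 126 \left(4 + 0\right) \left(- \frac{7}{3} + 0\right) = 126 \cdot 4 \left(- \frac{7}{3}\right) = 504 \left(- \frac{7}{3}\right) = -1176$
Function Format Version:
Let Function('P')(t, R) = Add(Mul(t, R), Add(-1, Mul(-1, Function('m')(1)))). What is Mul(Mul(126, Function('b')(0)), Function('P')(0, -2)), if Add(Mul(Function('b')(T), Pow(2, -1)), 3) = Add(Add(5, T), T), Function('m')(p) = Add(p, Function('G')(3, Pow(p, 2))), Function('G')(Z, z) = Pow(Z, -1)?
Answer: -1176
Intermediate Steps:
Function('m')(p) = Add(Rational(1, 3), p) (Function('m')(p) = Add(p, Pow(3, -1)) = Add(p, Rational(1, 3)) = Add(Rational(1, 3), p))
Function('P')(t, R) = Add(Rational(-7, 3), Mul(R, t)) (Function('P')(t, R) = Add(Mul(t, R), Add(-1, Mul(-1, Add(Rational(1, 3), 1)))) = Add(Mul(R, t), Add(-1, Mul(-1, Rational(4, 3)))) = Add(Mul(R, t), Add(-1, Rational(-4, 3))) = Add(Mul(R, t), Rational(-7, 3)) = Add(Rational(-7, 3), Mul(R, t)))
Function('b')(T) = Add(4, Mul(4, T)) (Function('b')(T) = Add(-6, Mul(2, Add(Add(5, T), T))) = Add(-6, Mul(2, Add(5, Mul(2, T)))) = Add(-6, Add(10, Mul(4, T))) = Add(4, Mul(4, T)))
Mul(Mul(126, Function('b')(0)), Function('P')(0, -2)) = Mul(Mul(126, Add(4, Mul(4, 0))), Add(Rational(-7, 3), Mul(-2, 0))) = Mul(Mul(126, Add(4, 0)), Add(Rational(-7, 3), 0)) = Mul(Mul(126, 4), Rational(-7, 3)) = Mul(504, Rational(-7, 3)) = -1176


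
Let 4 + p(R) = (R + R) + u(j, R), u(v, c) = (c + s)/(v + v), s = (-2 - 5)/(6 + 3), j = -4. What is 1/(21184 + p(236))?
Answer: 72/1556827 ≈ 4.6248e-5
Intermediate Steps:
s = -7/9 ≈ -0.77778
u(v, c) = (-7/9 + c)/(2*v) (u(v, c) = (c - 7/9)/(v + v) = (-7/9 + c)/((2*v)) = (-7/9 + c)*(1/(2*v)) = (-7/9 + c)/(2*v))
p(R) = -281/72 + 15*R/8 (p(R) = -4 + ((R + R) + (1/18)*(-7 + 9*R)/(-4)) = -4 + (2*R + (1/18)*(-1/4)*(-7 + 9*R)) = -4 + (2*R + (7/72 - R/8)) = -4 + (7/72 + 15*R/8) = -281/72 + 15*R/8)
1/(21184 + p(236)) = 1/(21184 + (-281/72 + (15/8)*236)) = 1/(21184 + (-281/72 + 885/2)) = 1/(21184 + 31579/72) = 1/(1556827/72) = 72/1556827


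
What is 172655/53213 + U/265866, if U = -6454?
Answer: 22779828764/7073763729 ≈ 3.2203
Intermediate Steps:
172655/53213 + U/265866 = 172655/53213 - 6454/265866 = 172655*(1/53213) - 6454*1/265866 = 172655/53213 - 3227/132933 = 22779828764/7073763729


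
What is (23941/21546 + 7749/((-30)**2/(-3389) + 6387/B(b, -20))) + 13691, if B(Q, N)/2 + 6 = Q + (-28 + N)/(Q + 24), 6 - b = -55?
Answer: 181853316865942303/13154138630010 ≈ 13825.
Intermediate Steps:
b = 61 (b = 6 - 1*(-55) = 6 + 55 = 61)
B(Q, N) = -12 + 2*Q + 2*(-28 + N)/(24 + Q) (B(Q, N) = -12 + 2*(Q + (-28 + N)/(Q + 24)) = -12 + 2*(Q + (-28 + N)/(24 + Q)) = -12 + (2*Q + 2*(-28 + N)/(24 + Q)) = -12 + 2*Q + 2*(-28 + N)/(24 + Q))
(23941/21546 + 7749/((-30)**2/(-3389) + 6387/B(b, -20))) + 13691 = (23941/21546 + 7749/((-30)**2/(-3389) + 6387/((2*(-172 - 20 + 61**2 + 18*61)/(24 + 61))))) + 13691 = (23941*(1/21546) + 7749/(900*(-1/3389) + 6387/((2*(-172 - 20 + 3721 + 1098)/85)))) + 13691 = (23941/21546 + 7749/(-900/3389 + 6387/((2*(1/85)*4627)))) + 13691 = (23941/21546 + 7749/(-900/3389 + 6387/(9254/85))) + 13691 = (23941/21546 + 7749/(-900/3389 + 6387*(85/9254))) + 13691 = (23941/21546 + 7749/(-900/3389 + 542895/9254)) + 13691 = (23941/21546 + 7749/(1831542555/31361806)) + 13691 = (23941/21546 + 7749*(31361806/1831542555)) + 13691 = (23941/21546 + 81007544898/610514185) + 13691 = 1760004882475393/13154138630010 + 13691 = 181853316865942303/13154138630010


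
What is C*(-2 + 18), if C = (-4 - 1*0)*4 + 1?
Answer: -240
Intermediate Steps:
C = -15 (C = (-4 + 0)*4 + 1 = -4*4 + 1 = -16 + 1 = -15)
C*(-2 + 18) = -15*(-2 + 18) = -15*16 = -240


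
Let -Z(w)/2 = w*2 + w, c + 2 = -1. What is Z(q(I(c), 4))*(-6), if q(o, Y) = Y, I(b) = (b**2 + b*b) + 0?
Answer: 144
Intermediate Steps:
c = -3 (c = -2 - 1 = -3)
I(b) = 2*b**2 (I(b) = (b**2 + b**2) + 0 = 2*b**2 + 0 = 2*b**2)
Z(w) = -6*w (Z(w) = -2*(w*2 + w) = -2*(2*w + w) = -6*w)
Z(q(I(c), 4))*(-6) = -6*4*(-6) = -24*(-6) = 144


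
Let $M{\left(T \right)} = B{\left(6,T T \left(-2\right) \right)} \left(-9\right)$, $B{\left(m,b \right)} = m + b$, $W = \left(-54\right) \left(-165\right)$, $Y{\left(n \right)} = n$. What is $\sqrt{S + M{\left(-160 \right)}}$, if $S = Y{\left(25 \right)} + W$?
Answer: $\sqrt{469681} \approx 685.33$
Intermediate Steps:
$W = 8910$
$B{\left(m,b \right)} = b + m$
$M{\left(T \right)} = -54 + 18 T^{2}$ ($M{\left(T \right)} = \left(T T \left(-2\right) + 6\right) \left(-9\right) = \left(T^{2} \left(-2\right) + 6\right) \left(-9\right) = \left(- 2 T^{2} + 6\right) \left(-9\right) = \left(6 - 2 T^{2}\right) \left(-9\right) = -54 + 18 T^{2}$)
$S = 8935$ ($S = 25 + 8910 = 8935$)
$\sqrt{S + M{\left(-160 \right)}} = \sqrt{8935 - \left(54 - 18 \left(-160\right)^{2}\right)} = \sqrt{8935 + \left(-54 + 18 \cdot 25600\right)} = \sqrt{8935 + \left(-54 + 460800\right)} = \sqrt{8935 + 460746} = \sqrt{469681}$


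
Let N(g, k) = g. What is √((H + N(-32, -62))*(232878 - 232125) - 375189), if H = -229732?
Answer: I*√173387481 ≈ 13168.0*I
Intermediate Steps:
√((H + N(-32, -62))*(232878 - 232125) - 375189) = √((-229732 - 32)*(232878 - 232125) - 375189) = √(-229764*753 - 375189) = √(-173012292 - 375189) = √(-173387481) = I*√173387481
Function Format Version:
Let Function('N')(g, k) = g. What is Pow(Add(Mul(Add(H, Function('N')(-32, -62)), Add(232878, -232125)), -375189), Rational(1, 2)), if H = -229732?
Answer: Mul(I, Pow(173387481, Rational(1, 2))) ≈ Mul(13168., I)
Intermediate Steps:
Pow(Add(Mul(Add(H, Function('N')(-32, -62)), Add(232878, -232125)), -375189), Rational(1, 2)) = Pow(Add(Mul(Add(-229732, -32), Add(232878, -232125)), -375189), Rational(1, 2)) = Pow(Add(Mul(-229764, 753), -375189), Rational(1, 2)) = Pow(Add(-173012292, -375189), Rational(1, 2)) = Pow(-173387481, Rational(1, 2)) = Mul(I, Pow(173387481, Rational(1, 2)))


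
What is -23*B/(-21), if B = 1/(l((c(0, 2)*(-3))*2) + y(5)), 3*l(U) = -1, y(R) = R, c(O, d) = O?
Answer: 23/98 ≈ 0.23469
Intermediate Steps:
l(U) = -1/3 (l(U) = (1/3)*(-1) = -1/3)
B = 3/14 (B = 1/(-1/3 + 5) = 1/(14/3) = 3/14 ≈ 0.21429)
-23*B/(-21) = -23*3/14/(-21) = -69/14*(-1/21) = 23/98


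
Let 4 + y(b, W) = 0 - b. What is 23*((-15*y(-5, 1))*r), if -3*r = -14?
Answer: -1610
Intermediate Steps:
y(b, W) = -4 - b (y(b, W) = -4 + (0 - b) = -4 - b)
r = 14/3 (r = -⅓*(-14) = 14/3 ≈ 4.6667)
23*((-15*y(-5, 1))*r) = 23*(-15*(-4 - 1*(-5))*(14/3)) = 23*(-15*(-4 + 5)*(14/3)) = 23*(-15*1*(14/3)) = 23*(-15*14/3) = 23*(-70) = -1610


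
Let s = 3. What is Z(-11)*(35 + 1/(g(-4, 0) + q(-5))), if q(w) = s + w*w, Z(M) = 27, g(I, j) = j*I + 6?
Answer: 32157/34 ≈ 945.79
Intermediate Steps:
g(I, j) = 6 + I*j (g(I, j) = I*j + 6 = 6 + I*j)
q(w) = 3 + w² (q(w) = 3 + w*w = 3 + w²)
Z(-11)*(35 + 1/(g(-4, 0) + q(-5))) = 27*(35 + 1/((6 - 4*0) + (3 + (-5)²))) = 27*(35 + 1/((6 + 0) + (3 + 25))) = 27*(35 + 1/(6 + 28)) = 27*(35 + 1/34) = 27*(1191/34) = 32157/34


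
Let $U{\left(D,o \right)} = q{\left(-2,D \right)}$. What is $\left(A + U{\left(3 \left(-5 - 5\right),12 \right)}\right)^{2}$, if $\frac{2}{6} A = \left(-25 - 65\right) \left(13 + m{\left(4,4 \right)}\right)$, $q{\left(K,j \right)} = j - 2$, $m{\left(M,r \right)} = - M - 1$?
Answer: $4804864$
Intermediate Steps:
$m{\left(M,r \right)} = -1 - M$
$q{\left(K,j \right)} = -2 + j$
$U{\left(D,o \right)} = -2 + D$
$A = -2160$ ($A = 3 \left(-25 - 65\right) \left(13 - 5\right) = 3 \left(- 90 \left(13 - 5\right)\right) = 3 \left(\left(-90\right) 8\right) = 3 \left(-720\right) = -2160$)
$\left(A + U{\left(3 \left(-5 - 5\right),12 \right)}\right)^{2} = \left(-2160 + \left(-2 + 3 \left(-5 - 5\right)\right)\right)^{2} = \left(-2160 + \left(-2 + 3 \left(-10\right)\right)\right)^{2} = \left(-2160 - 32\right)^{2} = \left(-2192\right)^{2} = 4804864$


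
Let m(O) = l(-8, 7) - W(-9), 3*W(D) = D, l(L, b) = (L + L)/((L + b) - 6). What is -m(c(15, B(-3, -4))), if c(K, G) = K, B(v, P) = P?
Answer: -37/7 ≈ -5.2857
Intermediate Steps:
l(L, b) = 2*L/(-6 + L + b) (l(L, b) = (2*L)/(-6 + L + b) = 2*L/(-6 + L + b))
W(D) = D/3
m(O) = 37/7 (m(O) = 2*(-8)/(-6 - 8 + 7) - (-9)/3 = 2*(-8)/(-7) - 1*(-3) = 2*(-8)*(-1/7) + 3 = 16/7 + 3 = 37/7)
-m(c(15, B(-3, -4))) = -1*37/7 = -37/7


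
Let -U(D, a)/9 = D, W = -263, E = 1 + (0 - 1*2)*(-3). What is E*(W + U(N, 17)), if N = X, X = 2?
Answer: -1967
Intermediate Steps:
E = 7 (E = 1 + (0 - 2)*(-3) = 1 - 2*(-3) = 1 + 6 = 7)
N = 2
U(D, a) = -9*D
E*(W + U(N, 17)) = 7*(-263 - 9*2) = 7*(-263 - 18) = 7*(-281) = -1967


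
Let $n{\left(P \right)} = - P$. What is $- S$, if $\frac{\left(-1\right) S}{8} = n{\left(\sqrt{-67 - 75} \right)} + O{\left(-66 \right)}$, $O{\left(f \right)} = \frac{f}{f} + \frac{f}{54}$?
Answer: $- \frac{16}{9} - 8 i \sqrt{142} \approx -1.7778 - 95.331 i$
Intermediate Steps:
$O{\left(f \right)} = 1 + \frac{f}{54}$ ($O{\left(f \right)} = 1 + f \frac{1}{54} = 1 + \frac{f}{54}$)
$S = \frac{16}{9} + 8 i \sqrt{142}$ ($S = - 8 \left(- \sqrt{-67 - 75} + \left(1 + \frac{1}{54} \left(-66\right)\right)\right) = - 8 \left(- \sqrt{-142} + \left(1 - \frac{11}{9}\right)\right) = - 8 \left(- i \sqrt{142} - \frac{2}{9}\right) = - 8 \left(- \frac{2}{9} - i \sqrt{142}\right) = \frac{16}{9} + 8 i \sqrt{142} \approx 1.7778 + 95.331 i$)
$- S = - (\frac{16}{9} + 8 i \sqrt{142}) = - \frac{16}{9} - 8 i \sqrt{142}$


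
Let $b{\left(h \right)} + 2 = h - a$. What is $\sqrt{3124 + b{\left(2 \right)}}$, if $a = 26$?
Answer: $\sqrt{3098} \approx 55.66$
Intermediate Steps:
$b{\left(h \right)} = -28 + h$ ($b{\left(h \right)} = -2 + \left(h - 26\right) = -2 + \left(-26 + h\right) = -28 + h$)
$\sqrt{3124 + b{\left(2 \right)}} = \sqrt{3124 + \left(-28 + 2\right)} = \sqrt{3124 - 26} = \sqrt{3098}$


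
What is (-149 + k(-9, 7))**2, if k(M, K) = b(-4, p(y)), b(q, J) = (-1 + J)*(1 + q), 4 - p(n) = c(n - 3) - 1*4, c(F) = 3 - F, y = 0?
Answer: 23104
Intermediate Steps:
p(n) = 2 + n (p(n) = 4 - ((3 - (n - 3)) - 1*4) = 4 - ((3 - (-3 + n)) - 4) = 4 - ((3 + (3 - n)) - 4) = 4 - ((6 - n) - 4) = 4 - (2 - n) = 4 + (-2 + n) = 2 + n)
b(q, J) = (1 + q)*(-1 + J)
k(M, K) = -3 (k(M, K) = -1 + (2 + 0) - 1*(-4) + (2 + 0)*(-4) = -1 + 2 + 4 + 2*(-4) = -1 + 2 + 4 - 8 = -3)
(-149 + k(-9, 7))**2 = (-149 - 3)**2 = (-152)**2 = 23104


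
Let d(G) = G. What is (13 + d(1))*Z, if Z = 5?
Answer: 70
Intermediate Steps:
(13 + d(1))*Z = (13 + 1)*5 = 14*5 = 70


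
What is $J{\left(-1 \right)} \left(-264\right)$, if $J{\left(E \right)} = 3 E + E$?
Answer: $1056$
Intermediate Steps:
$J{\left(E \right)} = 4 E$
$J{\left(-1 \right)} \left(-264\right) = 4 \left(-1\right) \left(-264\right) = \left(-4\right) \left(-264\right) = 1056$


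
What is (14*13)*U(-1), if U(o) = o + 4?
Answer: 546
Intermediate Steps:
U(o) = 4 + o
(14*13)*U(-1) = (14*13)*(4 - 1) = 182*3 = 546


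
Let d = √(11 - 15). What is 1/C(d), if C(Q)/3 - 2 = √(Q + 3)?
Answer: 1/(6 + 3*√(3 + 2*I)) ≈ 0.085543 - 0.012331*I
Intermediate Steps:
d = 2*I (d = √(-4) = 2*I ≈ 2.0*I)
C(Q) = 6 + 3*√(3 + Q) (C(Q) = 6 + 3*√(Q + 3) = 6 + 3*√(3 + Q))
1/C(d) = 1/(6 + 3*√(3 + 2*I))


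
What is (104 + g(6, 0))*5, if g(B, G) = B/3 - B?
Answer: 500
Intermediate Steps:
g(B, G) = -2*B/3 (g(B, G) = B*(⅓) - B = B/3 - B = -2*B/3)
(104 + g(6, 0))*5 = (104 - ⅔*6)*5 = (104 - 4)*5 = 100*5 = 500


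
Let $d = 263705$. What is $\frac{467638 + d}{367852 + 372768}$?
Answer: $\frac{731343}{740620} \approx 0.98747$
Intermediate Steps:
$\frac{467638 + d}{367852 + 372768} = \frac{467638 + 263705}{367852 + 372768} = \frac{731343}{740620}$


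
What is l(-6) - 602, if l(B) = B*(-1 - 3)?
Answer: -578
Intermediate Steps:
l(B) = -4*B (l(B) = B*(-4) = -4*B)
l(-6) - 602 = -4*(-6) - 602 = 24 - 602 = -578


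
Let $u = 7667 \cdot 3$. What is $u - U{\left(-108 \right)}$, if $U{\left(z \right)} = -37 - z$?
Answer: $22930$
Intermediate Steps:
$u = 23001$
$u - U{\left(-108 \right)} = 23001 - \left(-37 - -108\right) = 23001 - \left(-37 + 108\right) = 23001 - 71 = 22930$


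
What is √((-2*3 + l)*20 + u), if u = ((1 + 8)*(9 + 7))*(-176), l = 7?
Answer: 2*I*√6331 ≈ 159.14*I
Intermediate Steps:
u = -25344 (u = (9*16)*(-176) = 144*(-176) = -25344)
√((-2*3 + l)*20 + u) = √((-2*3 + 7)*20 - 25344) = √((-6 + 7)*20 - 25344) = √(1*20 - 25344) = √(20 - 25344) = √(-25324) = 2*I*√6331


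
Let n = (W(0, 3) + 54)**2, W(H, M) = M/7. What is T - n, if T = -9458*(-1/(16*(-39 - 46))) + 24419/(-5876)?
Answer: -145548034539/48947080 ≈ -2973.6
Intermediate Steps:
W(H, M) = M/7 (W(H, M) = M*(1/7) = M/7)
T = -11098131/998920 (T = -9458/((-16*(-85))) + 24419*(-1/5876) = -9458/1360 - 24419/5876 = -9458*1/1360 - 24419/5876 = -4729/680 - 24419/5876 = -11098131/998920 ≈ -11.110)
n = 145161/49 (n = ((1/7)*3 + 54)**2 = (3/7 + 54)**2 = (381/7)**2 = 145161/49 ≈ 2962.5)
T - n = -11098131/998920 - 1*145161/49 = -11098131/998920 - 145161/49 = -145548034539/48947080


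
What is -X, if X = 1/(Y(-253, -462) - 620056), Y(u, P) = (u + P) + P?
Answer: 1/621233 ≈ 1.6097e-6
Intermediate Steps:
Y(u, P) = u + 2*P (Y(u, P) = (P + u) + P = u + 2*P)
X = -1/621233 (X = 1/((-253 + 2*(-462)) - 620056) = 1/((-253 - 924) - 620056) = 1/(-1177 - 620056) = 1/(-621233) = -1/621233 ≈ -1.6097e-6)
-X = -1*(-1/621233) = 1/621233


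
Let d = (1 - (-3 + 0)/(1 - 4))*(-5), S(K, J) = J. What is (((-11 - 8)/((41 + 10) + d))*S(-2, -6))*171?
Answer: 6498/17 ≈ 382.24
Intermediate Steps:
d = 0 (d = (1 - (-3)/(-3))*(-5) = (1 - (-3)*(-1)/3)*(-5) = (1 - 1*1)*(-5) = (1 - 1)*(-5) = 0*(-5) = 0)
(((-11 - 8)/((41 + 10) + d))*S(-2, -6))*171 = (((-11 - 8)/((41 + 10) + 0))*(-6))*171 = (-19/(51 + 0)*(-6))*171 = (-19/51*(-6))*171 = (-19*1/51*(-6))*171 = -19/51*(-6)*171 = (38/17)*171 = 6498/17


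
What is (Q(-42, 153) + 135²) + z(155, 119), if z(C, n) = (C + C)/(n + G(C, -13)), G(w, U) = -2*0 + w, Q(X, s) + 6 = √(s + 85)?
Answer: 2496158/137 + √238 ≈ 18236.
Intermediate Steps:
Q(X, s) = -6 + √(85 + s) (Q(X, s) = -6 + √(s + 85) = -6 + √(85 + s))
G(w, U) = w (G(w, U) = 0 + w = w)
z(C, n) = 2*C/(C + n) (z(C, n) = (C + C)/(n + C) = (2*C)/(C + n) = 2*C/(C + n))
(Q(-42, 153) + 135²) + z(155, 119) = ((-6 + √(85 + 153)) + 135²) + 2*155/(155 + 119) = ((-6 + √238) + 18225) + 2*155/274 = (18219 + √238) + 2*155*(1/274) = (18219 + √238) + 155/137 = 2496158/137 + √238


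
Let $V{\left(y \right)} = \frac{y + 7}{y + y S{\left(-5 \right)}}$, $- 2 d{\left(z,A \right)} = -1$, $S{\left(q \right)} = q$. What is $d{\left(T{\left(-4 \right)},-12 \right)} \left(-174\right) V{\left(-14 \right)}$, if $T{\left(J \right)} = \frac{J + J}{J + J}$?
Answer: $\frac{87}{8} \approx 10.875$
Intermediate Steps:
$T{\left(J \right)} = 1$ ($T{\left(J \right)} = \frac{2 J}{2 J} = 2 J \frac{1}{2 J} = 1$)
$d{\left(z,A \right)} = \frac{1}{2}$ ($d{\left(z,A \right)} = \left(- \frac{1}{2}\right) \left(-1\right) = \frac{1}{2}$)
$V{\left(y \right)} = - \frac{7 + y}{4 y}$ ($V{\left(y \right)} = \frac{y + 7}{y + y \left(-5\right)} = \frac{7 + y}{y - 5 y} = \frac{7 + y}{\left(-4\right) y} = \left(7 + y\right) \left(- \frac{1}{4 y}\right) = - \frac{7 + y}{4 y}$)
$d{\left(T{\left(-4 \right)},-12 \right)} \left(-174\right) V{\left(-14 \right)} = \frac{1}{2} \left(-174\right) \frac{-7 - -14}{4 \left(-14\right)} = - 87 \cdot \frac{1}{4} \left(- \frac{1}{14}\right) \left(-7 + 14\right) = - 87 \cdot \frac{1}{4} \left(- \frac{1}{14}\right) 7 = \left(-87\right) \left(- \frac{1}{8}\right) = \frac{87}{8}$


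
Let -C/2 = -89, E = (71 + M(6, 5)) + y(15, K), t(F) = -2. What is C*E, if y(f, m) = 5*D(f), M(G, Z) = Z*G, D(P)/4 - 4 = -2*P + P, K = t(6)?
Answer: -21182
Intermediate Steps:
K = -2
D(P) = 16 - 4*P (D(P) = 16 + 4*(-2*P + P) = 16 + 4*(-P) = 16 - 4*P)
M(G, Z) = G*Z
y(f, m) = 80 - 20*f (y(f, m) = 5*(16 - 4*f) = 80 - 20*f)
E = -119 (E = (71 + 6*5) + (80 - 20*15) = (71 + 30) + (80 - 300) = 101 - 220 = -119)
C = 178 (C = -2*(-89) = 178)
C*E = 178*(-119) = -21182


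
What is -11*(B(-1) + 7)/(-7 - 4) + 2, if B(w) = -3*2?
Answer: 3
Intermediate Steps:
B(w) = -6
-11*(B(-1) + 7)/(-7 - 4) + 2 = -11*(-6 + 7)/(-7 - 4) + 2 = -11/(-11) + 2 = -11*(-1)/11 + 2 = -11*(-1/11) + 2 = 1 + 2 = 3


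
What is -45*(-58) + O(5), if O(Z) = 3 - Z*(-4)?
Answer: 2633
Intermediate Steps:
O(Z) = 3 + 4*Z (O(Z) = 3 - (-4)*Z = 3 + 4*Z)
-45*(-58) + O(5) = -45*(-58) + (3 + 4*5) = 2610 + (3 + 20) = 2610 + 23 = 2633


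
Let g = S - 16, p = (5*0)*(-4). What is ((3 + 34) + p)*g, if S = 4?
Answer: -444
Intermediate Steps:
p = 0 (p = 0*(-4) = 0)
g = -12 (g = 4 - 16 = -12)
((3 + 34) + p)*g = ((3 + 34) + 0)*(-12) = (37 + 0)*(-12) = 37*(-12) = -444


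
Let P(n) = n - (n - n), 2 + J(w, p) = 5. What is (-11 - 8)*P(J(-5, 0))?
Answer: -57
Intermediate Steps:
J(w, p) = 3 (J(w, p) = -2 + 5 = 3)
P(n) = n (P(n) = n - 1*0 = n + 0 = n)
(-11 - 8)*P(J(-5, 0)) = (-11 - 8)*3 = -19*3 = -57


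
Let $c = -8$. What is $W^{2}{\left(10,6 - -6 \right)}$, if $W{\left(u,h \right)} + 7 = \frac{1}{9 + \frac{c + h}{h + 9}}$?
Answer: $\frac{1768900}{37249} \approx 47.489$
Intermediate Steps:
$W{\left(u,h \right)} = -7 + \frac{1}{9 + \frac{-8 + h}{9 + h}}$ ($W{\left(u,h \right)} = -7 + \frac{1}{9 + \frac{-8 + h}{h + 9}} = -7 + \frac{1}{9 + \frac{-8 + h}{9 + h}}$)
$W^{2}{\left(10,6 - -6 \right)} = \left(\frac{-502 - 69 \left(6 - -6\right)}{73 + 10 \left(6 - -6\right)}\right)^{2} = \left(\frac{-502 - 69 \left(6 + 6\right)}{73 + 10 \left(6 + 6\right)}\right)^{2} = \left(\frac{-502 - 828}{73 + 10 \cdot 12}\right)^{2} = \left(\frac{-502 - 828}{73 + 120}\right)^{2} = \left(\frac{1}{193} \left(-1330\right)\right)^{2} = \left(- \frac{1330}{193}\right)^{2} = \frac{1768900}{37249}$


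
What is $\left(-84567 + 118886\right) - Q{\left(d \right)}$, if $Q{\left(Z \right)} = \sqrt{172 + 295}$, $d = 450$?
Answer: $34319 - \sqrt{467} \approx 34297.0$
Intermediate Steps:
$Q{\left(Z \right)} = \sqrt{467}$
$\left(-84567 + 118886\right) - Q{\left(d \right)} = \left(-84567 + 118886\right) - \sqrt{467} = 34319 - \sqrt{467}$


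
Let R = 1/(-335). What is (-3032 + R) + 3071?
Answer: 13064/335 ≈ 38.997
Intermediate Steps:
R = -1/335 ≈ -0.0029851
(-3032 + R) + 3071 = (-3032 - 1/335) + 3071 = -1015721/335 + 3071 = 13064/335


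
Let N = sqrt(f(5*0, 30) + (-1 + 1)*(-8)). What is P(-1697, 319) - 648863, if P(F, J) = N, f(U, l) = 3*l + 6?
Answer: -648863 + 4*sqrt(6) ≈ -6.4885e+5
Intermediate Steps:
f(U, l) = 6 + 3*l
N = 4*sqrt(6) (N = sqrt((6 + 3*30) + (-1 + 1)*(-8)) = sqrt((6 + 90) + 0*(-8)) = sqrt(96 + 0) = sqrt(96) = 4*sqrt(6) ≈ 9.7980)
P(F, J) = 4*sqrt(6)
P(-1697, 319) - 648863 = 4*sqrt(6) - 648863 = -648863 + 4*sqrt(6)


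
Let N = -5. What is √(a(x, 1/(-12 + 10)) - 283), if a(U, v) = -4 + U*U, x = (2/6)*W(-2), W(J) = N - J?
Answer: I*√286 ≈ 16.912*I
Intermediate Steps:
W(J) = -5 - J
x = -1 (x = (2/6)*(-5 - 1*(-2)) = (2*(⅙))*(-5 + 2) = (⅓)*(-3) = -1)
a(U, v) = -4 + U²
√(a(x, 1/(-12 + 10)) - 283) = √((-4 + (-1)²) - 283) = √((-4 + 1) - 283) = √(-3 - 283) = √(-286) = I*√286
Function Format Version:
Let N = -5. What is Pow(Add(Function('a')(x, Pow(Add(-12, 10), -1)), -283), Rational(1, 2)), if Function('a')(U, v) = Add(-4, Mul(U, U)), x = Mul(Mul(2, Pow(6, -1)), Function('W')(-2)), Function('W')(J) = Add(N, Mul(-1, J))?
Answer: Mul(I, Pow(286, Rational(1, 2))) ≈ Mul(16.912, I)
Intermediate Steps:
Function('W')(J) = Add(-5, Mul(-1, J))
x = -1 (x = Mul(Mul(2, Pow(6, -1)), Add(-5, Mul(-1, -2))) = Mul(Mul(2, Rational(1, 6)), Add(-5, 2)) = Mul(Rational(1, 3), -3) = -1)
Function('a')(U, v) = Add(-4, Pow(U, 2))
Pow(Add(Function('a')(x, Pow(Add(-12, 10), -1)), -283), Rational(1, 2)) = Pow(Add(Add(-4, Pow(-1, 2)), -283), Rational(1, 2)) = Pow(Add(Add(-4, 1), -283), Rational(1, 2)) = Pow(Add(-3, -283), Rational(1, 2)) = Pow(-286, Rational(1, 2)) = Mul(I, Pow(286, Rational(1, 2)))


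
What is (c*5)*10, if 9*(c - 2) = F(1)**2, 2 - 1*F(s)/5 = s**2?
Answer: 2150/9 ≈ 238.89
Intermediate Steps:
F(s) = 10 - 5*s**2
c = 43/9 (c = 2 + (10 - 5*1**2)**2/9 = 2 + (10 - 5*1)**2/9 = 2 + (10 - 5)**2/9 = 2 + (1/9)*5**2 = 2 + (1/9)*25 = 2 + 25/9 = 43/9 ≈ 4.7778)
(c*5)*10 = ((43/9)*5)*10 = (215/9)*10 = 2150/9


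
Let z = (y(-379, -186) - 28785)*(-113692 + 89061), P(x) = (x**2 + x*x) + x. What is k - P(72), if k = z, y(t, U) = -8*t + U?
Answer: 638893069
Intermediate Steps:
y(t, U) = U - 8*t
P(x) = x + 2*x**2 (P(x) = (x**2 + x**2) + x = 2*x**2 + x = x + 2*x**2)
z = 638903509 (z = ((-186 - 8*(-379)) - 28785)*(-113692 + 89061) = ((-186 + 3032) - 28785)*(-24631) = (2846 - 28785)*(-24631) = -25939*(-24631) = 638903509)
k = 638903509
k - P(72) = 638903509 - 72*(1 + 2*72) = 638903509 - 72*(1 + 144) = 638903509 - 72*145 = 638903509 - 1*10440 = 638903509 - 10440 = 638893069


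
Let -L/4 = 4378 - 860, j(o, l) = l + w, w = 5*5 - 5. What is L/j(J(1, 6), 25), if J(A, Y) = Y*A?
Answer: -14072/45 ≈ -312.71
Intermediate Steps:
J(A, Y) = A*Y
w = 20 (w = 25 - 5 = 20)
j(o, l) = 20 + l (j(o, l) = l + 20 = 20 + l)
L = -14072 (L = -4*(4378 - 860) = -4*3518 = -14072)
L/j(J(1, 6), 25) = -14072/(20 + 25) = -14072/45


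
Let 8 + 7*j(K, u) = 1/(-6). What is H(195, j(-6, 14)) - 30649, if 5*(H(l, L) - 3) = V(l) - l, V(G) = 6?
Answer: -153419/5 ≈ -30684.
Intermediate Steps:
j(K, u) = -7/6 (j(K, u) = -8/7 + (⅐)/(-6) = -8/7 + (⅐)*(-⅙) = -8/7 - 1/42 = -7/6)
H(l, L) = 21/5 - l/5 (H(l, L) = 3 + (6 - l)/5 = 3 + (6/5 - l/5) = 21/5 - l/5)
H(195, j(-6, 14)) - 30649 = (21/5 - ⅕*195) - 30649 = (21/5 - 39) - 30649 = -174/5 - 30649 = -153419/5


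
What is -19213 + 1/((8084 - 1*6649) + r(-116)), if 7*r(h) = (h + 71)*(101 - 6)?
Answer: -110859003/5770 ≈ -19213.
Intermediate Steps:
r(h) = 6745/7 + 95*h/7 (r(h) = ((h + 71)*(101 - 6))/7 = ((71 + h)*95)/7 = (6745 + 95*h)/7 = 6745/7 + 95*h/7)
-19213 + 1/((8084 - 1*6649) + r(-116)) = -19213 + 1/((8084 - 1*6649) + (6745/7 + (95/7)*(-116))) = -19213 + 1/((8084 - 6649) + (6745/7 - 11020/7)) = -19213 + 1/(1435 - 4275/7) = -19213 + 1/(5770/7) = -19213 + 7/5770 = -110859003/5770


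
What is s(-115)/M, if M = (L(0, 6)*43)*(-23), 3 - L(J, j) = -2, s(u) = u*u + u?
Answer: -114/43 ≈ -2.6512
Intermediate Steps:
s(u) = u + u² (s(u) = u² + u = u + u²)
L(J, j) = 5 (L(J, j) = 3 - 1*(-2) = 3 + 2 = 5)
M = -4945 (M = (5*43)*(-23) = 215*(-23) = -4945)
s(-115)/M = -115*(1 - 115)/(-4945) = -115*(-114)*(-1/4945) = 13110*(-1/4945) = -114/43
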